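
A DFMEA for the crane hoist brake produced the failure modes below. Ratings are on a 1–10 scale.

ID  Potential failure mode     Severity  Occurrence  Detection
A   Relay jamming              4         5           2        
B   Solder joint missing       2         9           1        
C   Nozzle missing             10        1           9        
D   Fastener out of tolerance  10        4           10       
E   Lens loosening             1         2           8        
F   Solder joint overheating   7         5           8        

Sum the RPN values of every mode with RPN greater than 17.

828

RPN = Severity × Occurrence × Detection:
  A: 4 × 5 × 2 = 40
  B: 2 × 9 × 1 = 18
  C: 10 × 1 × 9 = 90
  D: 10 × 4 × 10 = 400
  E: 1 × 2 × 8 = 16
  F: 7 × 5 × 8 = 280
RPN > 17: A (40), B (18), C (90), D (400), F (280).
Sum: 40 + 18 + 90 + 400 + 280 = 828.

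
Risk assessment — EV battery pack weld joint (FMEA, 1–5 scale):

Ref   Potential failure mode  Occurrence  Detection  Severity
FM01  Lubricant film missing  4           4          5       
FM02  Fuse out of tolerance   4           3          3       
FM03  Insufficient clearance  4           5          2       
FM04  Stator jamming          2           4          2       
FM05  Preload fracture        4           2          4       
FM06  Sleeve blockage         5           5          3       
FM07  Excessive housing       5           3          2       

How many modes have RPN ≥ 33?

4

RPN = Severity × Occurrence × Detection:
  FM01: 5 × 4 × 4 = 80
  FM02: 3 × 4 × 3 = 36
  FM03: 2 × 4 × 5 = 40
  FM04: 2 × 2 × 4 = 16
  FM05: 4 × 4 × 2 = 32
  FM06: 3 × 5 × 5 = 75
  FM07: 2 × 5 × 3 = 30
Modes with RPN ≥ 33: FM01 (80), FM02 (36), FM03 (40), FM06 (75) → 4.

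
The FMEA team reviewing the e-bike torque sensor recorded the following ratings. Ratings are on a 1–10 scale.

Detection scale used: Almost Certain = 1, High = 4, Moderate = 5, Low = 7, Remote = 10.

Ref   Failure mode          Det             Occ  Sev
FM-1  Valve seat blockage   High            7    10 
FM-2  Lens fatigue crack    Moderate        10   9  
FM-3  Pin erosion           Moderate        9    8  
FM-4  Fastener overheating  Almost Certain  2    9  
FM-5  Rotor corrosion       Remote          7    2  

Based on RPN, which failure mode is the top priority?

RPN = Severity × Occurrence × Detection:
  FM-1: 10 × 7 × 4 = 280
  FM-2: 9 × 10 × 5 = 450
  FM-3: 8 × 9 × 5 = 360
  FM-4: 9 × 2 × 1 = 18
  FM-5: 2 × 7 × 10 = 140
Highest RPN is 450 → FM-2.

FM-2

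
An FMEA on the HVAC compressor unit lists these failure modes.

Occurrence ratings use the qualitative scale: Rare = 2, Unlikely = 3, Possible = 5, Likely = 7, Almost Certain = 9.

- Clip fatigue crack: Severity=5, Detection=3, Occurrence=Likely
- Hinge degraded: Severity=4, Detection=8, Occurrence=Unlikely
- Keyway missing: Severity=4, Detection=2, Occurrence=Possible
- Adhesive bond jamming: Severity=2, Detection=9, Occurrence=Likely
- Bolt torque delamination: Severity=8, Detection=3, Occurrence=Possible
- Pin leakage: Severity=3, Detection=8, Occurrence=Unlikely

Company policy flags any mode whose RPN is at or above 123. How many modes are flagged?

1

RPN = Severity × Occurrence × Detection:
  Clip fatigue crack: 5 × 7 × 3 = 105
  Hinge degraded: 4 × 3 × 8 = 96
  Keyway missing: 4 × 5 × 2 = 40
  Adhesive bond jamming: 2 × 7 × 9 = 126
  Bolt torque delamination: 8 × 5 × 3 = 120
  Pin leakage: 3 × 3 × 8 = 72
Modes with RPN ≥ 123: Adhesive bond jamming (126) → 1.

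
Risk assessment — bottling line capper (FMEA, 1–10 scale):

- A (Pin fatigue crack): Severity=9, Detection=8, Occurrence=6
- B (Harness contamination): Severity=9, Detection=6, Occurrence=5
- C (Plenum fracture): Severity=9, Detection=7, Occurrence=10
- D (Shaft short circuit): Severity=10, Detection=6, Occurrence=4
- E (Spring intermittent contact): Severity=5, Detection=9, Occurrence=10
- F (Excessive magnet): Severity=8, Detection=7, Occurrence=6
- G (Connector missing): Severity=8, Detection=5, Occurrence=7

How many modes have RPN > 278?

5

RPN = Severity × Occurrence × Detection:
  A: 9 × 6 × 8 = 432
  B: 9 × 5 × 6 = 270
  C: 9 × 10 × 7 = 630
  D: 10 × 4 × 6 = 240
  E: 5 × 10 × 9 = 450
  F: 8 × 6 × 7 = 336
  G: 8 × 7 × 5 = 280
Modes with RPN > 278: A (432), C (630), E (450), F (336), G (280) → 5.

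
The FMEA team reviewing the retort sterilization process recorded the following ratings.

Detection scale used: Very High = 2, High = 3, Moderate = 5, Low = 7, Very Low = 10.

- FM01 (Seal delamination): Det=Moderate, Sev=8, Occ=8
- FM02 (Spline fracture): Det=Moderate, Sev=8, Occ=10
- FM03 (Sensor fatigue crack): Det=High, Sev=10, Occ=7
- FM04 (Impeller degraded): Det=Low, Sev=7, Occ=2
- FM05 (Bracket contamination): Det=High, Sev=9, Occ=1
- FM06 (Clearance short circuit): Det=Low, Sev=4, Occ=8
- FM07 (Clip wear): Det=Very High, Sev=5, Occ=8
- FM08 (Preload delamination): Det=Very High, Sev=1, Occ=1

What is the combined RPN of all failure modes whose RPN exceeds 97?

RPN = Severity × Occurrence × Detection:
  FM01: 8 × 8 × 5 = 320
  FM02: 8 × 10 × 5 = 400
  FM03: 10 × 7 × 3 = 210
  FM04: 7 × 2 × 7 = 98
  FM05: 9 × 1 × 3 = 27
  FM06: 4 × 8 × 7 = 224
  FM07: 5 × 8 × 2 = 80
  FM08: 1 × 1 × 2 = 2
RPN > 97: FM01 (320), FM02 (400), FM03 (210), FM04 (98), FM06 (224).
Sum: 320 + 400 + 210 + 98 + 224 = 1252.

1252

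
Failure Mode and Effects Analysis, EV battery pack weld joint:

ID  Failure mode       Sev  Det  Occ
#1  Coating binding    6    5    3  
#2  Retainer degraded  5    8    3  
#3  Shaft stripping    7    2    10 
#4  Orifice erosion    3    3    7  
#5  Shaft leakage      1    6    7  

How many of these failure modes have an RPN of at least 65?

3

RPN = Severity × Occurrence × Detection:
  #1: 6 × 3 × 5 = 90
  #2: 5 × 3 × 8 = 120
  #3: 7 × 10 × 2 = 140
  #4: 3 × 7 × 3 = 63
  #5: 1 × 7 × 6 = 42
Modes with RPN ≥ 65: #1 (90), #2 (120), #3 (140) → 3.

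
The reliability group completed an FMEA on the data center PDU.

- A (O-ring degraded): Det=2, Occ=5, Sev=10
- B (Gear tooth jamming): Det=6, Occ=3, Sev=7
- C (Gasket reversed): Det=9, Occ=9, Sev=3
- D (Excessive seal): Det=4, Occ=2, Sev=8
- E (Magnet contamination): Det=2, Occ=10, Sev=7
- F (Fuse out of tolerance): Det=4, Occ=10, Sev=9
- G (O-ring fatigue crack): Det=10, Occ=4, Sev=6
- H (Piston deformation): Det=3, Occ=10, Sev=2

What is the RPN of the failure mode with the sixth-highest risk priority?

100

RPN = Severity × Occurrence × Detection:
  A: 10 × 5 × 2 = 100
  B: 7 × 3 × 6 = 126
  C: 3 × 9 × 9 = 243
  D: 8 × 2 × 4 = 64
  E: 7 × 10 × 2 = 140
  F: 9 × 10 × 4 = 360
  G: 6 × 4 × 10 = 240
  H: 2 × 10 × 3 = 60
Sorted descending: 360, 243, 240, 140, 126, 100, 64, 60.
The sixth-highest RPN is 100 (A).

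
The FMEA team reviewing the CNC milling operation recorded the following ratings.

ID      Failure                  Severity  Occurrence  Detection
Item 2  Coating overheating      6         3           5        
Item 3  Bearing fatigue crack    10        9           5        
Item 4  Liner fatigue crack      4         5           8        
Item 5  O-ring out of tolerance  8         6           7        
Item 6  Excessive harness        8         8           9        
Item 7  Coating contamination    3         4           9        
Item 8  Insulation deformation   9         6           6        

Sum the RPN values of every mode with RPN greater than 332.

1362

RPN = Severity × Occurrence × Detection:
  Item 2: 6 × 3 × 5 = 90
  Item 3: 10 × 9 × 5 = 450
  Item 4: 4 × 5 × 8 = 160
  Item 5: 8 × 6 × 7 = 336
  Item 6: 8 × 8 × 9 = 576
  Item 7: 3 × 4 × 9 = 108
  Item 8: 9 × 6 × 6 = 324
RPN > 332: Item 3 (450), Item 5 (336), Item 6 (576).
Sum: 450 + 336 + 576 = 1362.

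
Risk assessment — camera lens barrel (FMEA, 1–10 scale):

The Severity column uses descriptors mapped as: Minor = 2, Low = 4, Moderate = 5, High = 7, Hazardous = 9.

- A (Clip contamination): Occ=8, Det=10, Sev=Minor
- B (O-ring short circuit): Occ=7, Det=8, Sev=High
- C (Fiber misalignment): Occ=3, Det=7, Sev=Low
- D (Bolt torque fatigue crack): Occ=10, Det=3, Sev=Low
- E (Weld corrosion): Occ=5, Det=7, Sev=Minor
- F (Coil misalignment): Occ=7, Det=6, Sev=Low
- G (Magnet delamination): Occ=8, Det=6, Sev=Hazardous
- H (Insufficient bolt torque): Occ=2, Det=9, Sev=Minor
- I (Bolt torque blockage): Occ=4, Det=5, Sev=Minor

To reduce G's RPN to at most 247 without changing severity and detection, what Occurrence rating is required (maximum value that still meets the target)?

G: S=9, O=8, D=6 → current RPN = 432.
Fixed product = 54. Need 54 × O ≤ 247, so O ≤ 247/54 = 4.57.
Maximum integer Occurrence rating = 4 (gives RPN 216; O=5 would give 270 > 247).

4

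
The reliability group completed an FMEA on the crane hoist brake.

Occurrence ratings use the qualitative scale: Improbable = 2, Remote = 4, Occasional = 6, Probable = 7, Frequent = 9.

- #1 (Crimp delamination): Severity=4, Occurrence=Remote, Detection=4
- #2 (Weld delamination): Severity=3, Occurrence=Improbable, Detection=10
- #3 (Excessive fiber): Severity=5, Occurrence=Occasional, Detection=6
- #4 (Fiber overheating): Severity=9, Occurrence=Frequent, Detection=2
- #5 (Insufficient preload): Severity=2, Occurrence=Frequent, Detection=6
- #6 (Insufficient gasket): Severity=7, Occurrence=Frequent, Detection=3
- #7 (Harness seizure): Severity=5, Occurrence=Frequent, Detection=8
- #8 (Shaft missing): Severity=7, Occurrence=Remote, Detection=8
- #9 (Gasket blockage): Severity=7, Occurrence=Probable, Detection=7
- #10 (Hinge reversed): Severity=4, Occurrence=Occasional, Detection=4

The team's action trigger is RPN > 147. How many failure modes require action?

6

RPN = Severity × Occurrence × Detection:
  #1: 4 × 4 × 4 = 64
  #2: 3 × 2 × 10 = 60
  #3: 5 × 6 × 6 = 180
  #4: 9 × 9 × 2 = 162
  #5: 2 × 9 × 6 = 108
  #6: 7 × 9 × 3 = 189
  #7: 5 × 9 × 8 = 360
  #8: 7 × 4 × 8 = 224
  #9: 7 × 7 × 7 = 343
  #10: 4 × 6 × 4 = 96
Modes with RPN > 147: #3 (180), #4 (162), #6 (189), #7 (360), #8 (224), #9 (343) → 6.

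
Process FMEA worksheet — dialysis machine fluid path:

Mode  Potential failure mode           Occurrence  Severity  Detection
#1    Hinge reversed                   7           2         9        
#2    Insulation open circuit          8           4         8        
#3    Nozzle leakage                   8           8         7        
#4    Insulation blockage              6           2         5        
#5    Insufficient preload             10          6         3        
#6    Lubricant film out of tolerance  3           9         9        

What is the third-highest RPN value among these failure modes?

RPN = Severity × Occurrence × Detection:
  #1: 2 × 7 × 9 = 126
  #2: 4 × 8 × 8 = 256
  #3: 8 × 8 × 7 = 448
  #4: 2 × 6 × 5 = 60
  #5: 6 × 10 × 3 = 180
  #6: 9 × 3 × 9 = 243
Sorted descending: 448, 256, 243, 180, 126, 60.
The third-highest RPN is 243 (#6).

243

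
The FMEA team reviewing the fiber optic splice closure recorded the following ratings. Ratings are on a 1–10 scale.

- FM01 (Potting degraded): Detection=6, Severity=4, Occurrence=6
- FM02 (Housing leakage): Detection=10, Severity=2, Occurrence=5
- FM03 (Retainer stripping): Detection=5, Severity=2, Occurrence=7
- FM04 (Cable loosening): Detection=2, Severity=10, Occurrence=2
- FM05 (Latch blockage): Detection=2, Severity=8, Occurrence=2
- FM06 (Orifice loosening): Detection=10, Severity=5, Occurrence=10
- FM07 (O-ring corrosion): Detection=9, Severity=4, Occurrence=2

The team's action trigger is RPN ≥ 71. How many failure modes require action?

4

RPN = Severity × Occurrence × Detection:
  FM01: 4 × 6 × 6 = 144
  FM02: 2 × 5 × 10 = 100
  FM03: 2 × 7 × 5 = 70
  FM04: 10 × 2 × 2 = 40
  FM05: 8 × 2 × 2 = 32
  FM06: 5 × 10 × 10 = 500
  FM07: 4 × 2 × 9 = 72
Modes with RPN ≥ 71: FM01 (144), FM02 (100), FM06 (500), FM07 (72) → 4.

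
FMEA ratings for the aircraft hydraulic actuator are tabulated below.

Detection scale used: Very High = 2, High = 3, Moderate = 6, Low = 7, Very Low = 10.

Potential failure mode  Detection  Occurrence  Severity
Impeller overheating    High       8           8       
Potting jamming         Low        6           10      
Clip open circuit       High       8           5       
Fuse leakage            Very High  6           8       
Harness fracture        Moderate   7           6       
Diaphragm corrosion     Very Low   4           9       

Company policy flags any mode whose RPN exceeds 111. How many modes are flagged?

RPN = Severity × Occurrence × Detection:
  Impeller overheating: 8 × 8 × 3 = 192
  Potting jamming: 10 × 6 × 7 = 420
  Clip open circuit: 5 × 8 × 3 = 120
  Fuse leakage: 8 × 6 × 2 = 96
  Harness fracture: 6 × 7 × 6 = 252
  Diaphragm corrosion: 9 × 4 × 10 = 360
Modes with RPN > 111: Impeller overheating (192), Potting jamming (420), Clip open circuit (120), Harness fracture (252), Diaphragm corrosion (360) → 5.

5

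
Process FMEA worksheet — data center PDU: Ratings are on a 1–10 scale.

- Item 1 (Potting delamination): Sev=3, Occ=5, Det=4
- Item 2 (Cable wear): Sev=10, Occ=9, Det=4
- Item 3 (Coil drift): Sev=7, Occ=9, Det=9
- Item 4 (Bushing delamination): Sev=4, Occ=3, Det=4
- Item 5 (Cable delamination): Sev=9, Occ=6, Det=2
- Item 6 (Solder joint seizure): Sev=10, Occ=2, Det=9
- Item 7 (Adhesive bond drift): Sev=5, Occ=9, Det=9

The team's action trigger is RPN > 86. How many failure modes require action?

RPN = Severity × Occurrence × Detection:
  Item 1: 3 × 5 × 4 = 60
  Item 2: 10 × 9 × 4 = 360
  Item 3: 7 × 9 × 9 = 567
  Item 4: 4 × 3 × 4 = 48
  Item 5: 9 × 6 × 2 = 108
  Item 6: 10 × 2 × 9 = 180
  Item 7: 5 × 9 × 9 = 405
Modes with RPN > 86: Item 2 (360), Item 3 (567), Item 5 (108), Item 6 (180), Item 7 (405) → 5.

5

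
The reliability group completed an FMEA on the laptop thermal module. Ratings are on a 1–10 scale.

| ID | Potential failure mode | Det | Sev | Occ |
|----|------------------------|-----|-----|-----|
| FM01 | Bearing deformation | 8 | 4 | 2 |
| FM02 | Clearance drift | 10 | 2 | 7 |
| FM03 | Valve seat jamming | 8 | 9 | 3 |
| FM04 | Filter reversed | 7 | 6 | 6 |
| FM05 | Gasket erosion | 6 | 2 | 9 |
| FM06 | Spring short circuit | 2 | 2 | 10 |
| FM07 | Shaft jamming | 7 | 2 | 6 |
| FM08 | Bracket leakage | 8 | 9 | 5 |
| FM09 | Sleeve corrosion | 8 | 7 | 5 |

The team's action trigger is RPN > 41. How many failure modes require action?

RPN = Severity × Occurrence × Detection:
  FM01: 4 × 2 × 8 = 64
  FM02: 2 × 7 × 10 = 140
  FM03: 9 × 3 × 8 = 216
  FM04: 6 × 6 × 7 = 252
  FM05: 2 × 9 × 6 = 108
  FM06: 2 × 10 × 2 = 40
  FM07: 2 × 6 × 7 = 84
  FM08: 9 × 5 × 8 = 360
  FM09: 7 × 5 × 8 = 280
Modes with RPN > 41: FM01 (64), FM02 (140), FM03 (216), FM04 (252), FM05 (108), FM07 (84), FM08 (360), FM09 (280) → 8.

8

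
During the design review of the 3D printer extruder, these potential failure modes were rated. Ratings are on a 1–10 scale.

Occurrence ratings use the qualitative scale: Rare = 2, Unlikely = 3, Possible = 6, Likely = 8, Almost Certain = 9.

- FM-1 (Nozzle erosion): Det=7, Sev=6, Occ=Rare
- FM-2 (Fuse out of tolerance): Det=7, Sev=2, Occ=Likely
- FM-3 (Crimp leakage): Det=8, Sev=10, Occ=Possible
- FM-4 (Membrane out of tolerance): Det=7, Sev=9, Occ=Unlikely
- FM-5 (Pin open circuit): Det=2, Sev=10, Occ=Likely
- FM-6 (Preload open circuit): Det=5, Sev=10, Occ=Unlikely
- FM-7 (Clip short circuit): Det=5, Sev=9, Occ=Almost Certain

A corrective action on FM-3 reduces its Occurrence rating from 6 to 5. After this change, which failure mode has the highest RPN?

RPN = Severity × Occurrence × Detection:
  FM-1: 6 × 2 × 7 = 84
  FM-2: 2 × 8 × 7 = 112
  FM-3: 10 × 6 × 8 = 480
  FM-4: 9 × 3 × 7 = 189
  FM-5: 10 × 8 × 2 = 160
  FM-6: 10 × 3 × 5 = 150
  FM-7: 9 × 9 × 5 = 405
After action: FM-3 → 10 × 5 × 8 = 400.
Revised RPNs: FM-7=405, FM-3=400, FM-4=189, FM-5=160, FM-6=150, FM-2=112, FM-1=84.
Highest is now FM-7 (405).

FM-7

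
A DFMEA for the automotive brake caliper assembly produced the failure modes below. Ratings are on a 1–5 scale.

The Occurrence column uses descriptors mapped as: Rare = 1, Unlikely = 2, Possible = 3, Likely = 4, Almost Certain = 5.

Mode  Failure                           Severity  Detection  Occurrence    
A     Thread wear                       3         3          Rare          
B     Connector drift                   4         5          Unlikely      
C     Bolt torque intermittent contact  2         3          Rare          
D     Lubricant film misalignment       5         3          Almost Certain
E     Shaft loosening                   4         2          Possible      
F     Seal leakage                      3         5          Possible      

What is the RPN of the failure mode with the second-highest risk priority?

45

RPN = Severity × Occurrence × Detection:
  A: 3 × 1 × 3 = 9
  B: 4 × 2 × 5 = 40
  C: 2 × 1 × 3 = 6
  D: 5 × 5 × 3 = 75
  E: 4 × 3 × 2 = 24
  F: 3 × 3 × 5 = 45
Sorted descending: 75, 45, 40, 24, 9, 6.
The second-highest RPN is 45 (F).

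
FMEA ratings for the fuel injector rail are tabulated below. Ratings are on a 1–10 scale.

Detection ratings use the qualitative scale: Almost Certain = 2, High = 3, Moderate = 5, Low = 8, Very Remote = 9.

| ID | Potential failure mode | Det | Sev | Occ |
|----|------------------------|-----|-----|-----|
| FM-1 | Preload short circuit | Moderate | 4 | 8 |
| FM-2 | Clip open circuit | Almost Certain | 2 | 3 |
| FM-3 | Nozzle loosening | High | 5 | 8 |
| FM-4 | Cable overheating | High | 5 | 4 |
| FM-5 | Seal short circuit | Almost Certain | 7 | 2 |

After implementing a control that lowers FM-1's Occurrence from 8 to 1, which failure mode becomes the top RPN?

FM-3

RPN = Severity × Occurrence × Detection:
  FM-1: 4 × 8 × 5 = 160
  FM-2: 2 × 3 × 2 = 12
  FM-3: 5 × 8 × 3 = 120
  FM-4: 5 × 4 × 3 = 60
  FM-5: 7 × 2 × 2 = 28
After action: FM-1 → 4 × 1 × 5 = 20.
Revised RPNs: FM-3=120, FM-4=60, FM-5=28, FM-1=20, FM-2=12.
Highest is now FM-3 (120).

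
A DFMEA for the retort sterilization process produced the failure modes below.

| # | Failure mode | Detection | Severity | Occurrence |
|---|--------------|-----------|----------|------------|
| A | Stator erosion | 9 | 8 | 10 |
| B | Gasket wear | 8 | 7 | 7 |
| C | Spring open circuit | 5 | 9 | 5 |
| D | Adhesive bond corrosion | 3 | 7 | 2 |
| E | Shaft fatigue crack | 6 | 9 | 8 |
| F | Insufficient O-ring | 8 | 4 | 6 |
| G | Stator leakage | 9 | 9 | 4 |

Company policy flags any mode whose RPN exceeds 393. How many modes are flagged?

2

RPN = Severity × Occurrence × Detection:
  A: 8 × 10 × 9 = 720
  B: 7 × 7 × 8 = 392
  C: 9 × 5 × 5 = 225
  D: 7 × 2 × 3 = 42
  E: 9 × 8 × 6 = 432
  F: 4 × 6 × 8 = 192
  G: 9 × 4 × 9 = 324
Modes with RPN > 393: A (720), E (432) → 2.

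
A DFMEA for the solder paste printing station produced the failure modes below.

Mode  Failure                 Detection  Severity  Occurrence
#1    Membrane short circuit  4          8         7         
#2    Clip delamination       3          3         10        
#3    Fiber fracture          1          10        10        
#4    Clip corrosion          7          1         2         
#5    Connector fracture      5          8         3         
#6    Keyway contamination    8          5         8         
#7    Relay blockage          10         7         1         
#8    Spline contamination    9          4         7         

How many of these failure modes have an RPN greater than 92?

5

RPN = Severity × Occurrence × Detection:
  #1: 8 × 7 × 4 = 224
  #2: 3 × 10 × 3 = 90
  #3: 10 × 10 × 1 = 100
  #4: 1 × 2 × 7 = 14
  #5: 8 × 3 × 5 = 120
  #6: 5 × 8 × 8 = 320
  #7: 7 × 1 × 10 = 70
  #8: 4 × 7 × 9 = 252
Modes with RPN > 92: #1 (224), #3 (100), #5 (120), #6 (320), #8 (252) → 5.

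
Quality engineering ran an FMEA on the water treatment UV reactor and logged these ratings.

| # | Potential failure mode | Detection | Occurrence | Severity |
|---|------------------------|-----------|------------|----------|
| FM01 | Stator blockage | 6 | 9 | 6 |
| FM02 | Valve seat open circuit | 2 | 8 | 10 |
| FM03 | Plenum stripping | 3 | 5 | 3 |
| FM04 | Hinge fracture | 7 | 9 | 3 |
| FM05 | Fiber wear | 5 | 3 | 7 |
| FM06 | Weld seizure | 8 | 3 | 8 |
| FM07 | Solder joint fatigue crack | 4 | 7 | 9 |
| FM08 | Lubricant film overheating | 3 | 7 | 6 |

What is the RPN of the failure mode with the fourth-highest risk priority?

189

RPN = Severity × Occurrence × Detection:
  FM01: 6 × 9 × 6 = 324
  FM02: 10 × 8 × 2 = 160
  FM03: 3 × 5 × 3 = 45
  FM04: 3 × 9 × 7 = 189
  FM05: 7 × 3 × 5 = 105
  FM06: 8 × 3 × 8 = 192
  FM07: 9 × 7 × 4 = 252
  FM08: 6 × 7 × 3 = 126
Sorted descending: 324, 252, 192, 189, 160, 126, 105, 45.
The fourth-highest RPN is 189 (FM04).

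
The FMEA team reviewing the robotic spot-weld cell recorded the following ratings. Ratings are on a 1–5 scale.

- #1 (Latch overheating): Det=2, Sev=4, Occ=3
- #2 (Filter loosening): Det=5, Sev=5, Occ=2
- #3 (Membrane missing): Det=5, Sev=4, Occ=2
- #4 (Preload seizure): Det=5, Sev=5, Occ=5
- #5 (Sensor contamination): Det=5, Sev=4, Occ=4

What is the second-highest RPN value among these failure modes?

RPN = Severity × Occurrence × Detection:
  #1: 4 × 3 × 2 = 24
  #2: 5 × 2 × 5 = 50
  #3: 4 × 2 × 5 = 40
  #4: 5 × 5 × 5 = 125
  #5: 4 × 4 × 5 = 80
Sorted descending: 125, 80, 50, 40, 24.
The second-highest RPN is 80 (#5).

80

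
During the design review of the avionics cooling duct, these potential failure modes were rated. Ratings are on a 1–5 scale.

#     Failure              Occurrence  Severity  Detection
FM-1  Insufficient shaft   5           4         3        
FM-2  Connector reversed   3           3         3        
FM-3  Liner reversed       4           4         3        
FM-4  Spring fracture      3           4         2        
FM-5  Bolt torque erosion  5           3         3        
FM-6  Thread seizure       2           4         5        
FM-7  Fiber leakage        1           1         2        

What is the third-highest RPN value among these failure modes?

RPN = Severity × Occurrence × Detection:
  FM-1: 4 × 5 × 3 = 60
  FM-2: 3 × 3 × 3 = 27
  FM-3: 4 × 4 × 3 = 48
  FM-4: 4 × 3 × 2 = 24
  FM-5: 3 × 5 × 3 = 45
  FM-6: 4 × 2 × 5 = 40
  FM-7: 1 × 1 × 2 = 2
Sorted descending: 60, 48, 45, 40, 27, 24, 2.
The third-highest RPN is 45 (FM-5).

45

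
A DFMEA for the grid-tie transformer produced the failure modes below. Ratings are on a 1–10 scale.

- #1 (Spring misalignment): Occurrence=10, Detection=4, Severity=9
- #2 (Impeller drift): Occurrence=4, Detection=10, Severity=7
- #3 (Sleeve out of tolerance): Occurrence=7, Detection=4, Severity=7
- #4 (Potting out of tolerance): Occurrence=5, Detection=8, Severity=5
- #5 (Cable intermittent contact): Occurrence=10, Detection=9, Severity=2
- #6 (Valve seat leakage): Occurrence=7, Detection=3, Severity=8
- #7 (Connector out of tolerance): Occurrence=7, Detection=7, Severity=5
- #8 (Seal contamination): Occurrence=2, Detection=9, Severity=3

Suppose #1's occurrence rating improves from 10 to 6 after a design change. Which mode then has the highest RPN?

#2

RPN = Severity × Occurrence × Detection:
  #1: 9 × 10 × 4 = 360
  #2: 7 × 4 × 10 = 280
  #3: 7 × 7 × 4 = 196
  #4: 5 × 5 × 8 = 200
  #5: 2 × 10 × 9 = 180
  #6: 8 × 7 × 3 = 168
  #7: 5 × 7 × 7 = 245
  #8: 3 × 2 × 9 = 54
After action: #1 → 9 × 6 × 4 = 216.
Revised RPNs: #2=280, #7=245, #1=216, #4=200, #3=196, #5=180, #6=168, #8=54.
Highest is now #2 (280).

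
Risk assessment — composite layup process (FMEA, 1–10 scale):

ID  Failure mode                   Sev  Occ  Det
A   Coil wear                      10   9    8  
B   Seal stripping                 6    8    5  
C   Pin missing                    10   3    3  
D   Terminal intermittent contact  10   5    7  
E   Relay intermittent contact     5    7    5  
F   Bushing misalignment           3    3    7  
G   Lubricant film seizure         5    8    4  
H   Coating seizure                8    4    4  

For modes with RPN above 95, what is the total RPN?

1773

RPN = Severity × Occurrence × Detection:
  A: 10 × 9 × 8 = 720
  B: 6 × 8 × 5 = 240
  C: 10 × 3 × 3 = 90
  D: 10 × 5 × 7 = 350
  E: 5 × 7 × 5 = 175
  F: 3 × 3 × 7 = 63
  G: 5 × 8 × 4 = 160
  H: 8 × 4 × 4 = 128
RPN > 95: A (720), B (240), D (350), E (175), G (160), H (128).
Sum: 720 + 240 + 350 + 175 + 160 + 128 = 1773.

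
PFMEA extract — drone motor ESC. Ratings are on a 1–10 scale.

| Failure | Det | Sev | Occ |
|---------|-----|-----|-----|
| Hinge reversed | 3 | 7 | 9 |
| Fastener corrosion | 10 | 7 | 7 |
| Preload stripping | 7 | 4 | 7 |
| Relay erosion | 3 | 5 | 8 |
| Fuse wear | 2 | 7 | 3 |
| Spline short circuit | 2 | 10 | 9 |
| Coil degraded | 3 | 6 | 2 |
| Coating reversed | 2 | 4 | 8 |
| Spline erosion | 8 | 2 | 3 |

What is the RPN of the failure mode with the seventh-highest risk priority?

48

RPN = Severity × Occurrence × Detection:
  Hinge reversed: 7 × 9 × 3 = 189
  Fastener corrosion: 7 × 7 × 10 = 490
  Preload stripping: 4 × 7 × 7 = 196
  Relay erosion: 5 × 8 × 3 = 120
  Fuse wear: 7 × 3 × 2 = 42
  Spline short circuit: 10 × 9 × 2 = 180
  Coil degraded: 6 × 2 × 3 = 36
  Coating reversed: 4 × 8 × 2 = 64
  Spline erosion: 2 × 3 × 8 = 48
Sorted descending: 490, 196, 189, 180, 120, 64, 48, 42, 36.
The seventh-highest RPN is 48 (Spline erosion).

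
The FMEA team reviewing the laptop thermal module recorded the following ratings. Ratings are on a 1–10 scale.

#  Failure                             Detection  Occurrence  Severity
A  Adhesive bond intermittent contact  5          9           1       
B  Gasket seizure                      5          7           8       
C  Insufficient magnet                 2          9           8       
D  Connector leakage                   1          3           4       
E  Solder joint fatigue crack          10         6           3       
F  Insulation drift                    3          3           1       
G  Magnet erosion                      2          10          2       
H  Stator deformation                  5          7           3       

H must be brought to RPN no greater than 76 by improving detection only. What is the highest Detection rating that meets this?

H: S=3, O=7, D=5 → current RPN = 105.
Fixed product = 21. Need 21 × D ≤ 76, so D ≤ 76/21 = 3.62.
Maximum integer Detection rating = 3 (gives RPN 63; D=4 would give 84 > 76).

3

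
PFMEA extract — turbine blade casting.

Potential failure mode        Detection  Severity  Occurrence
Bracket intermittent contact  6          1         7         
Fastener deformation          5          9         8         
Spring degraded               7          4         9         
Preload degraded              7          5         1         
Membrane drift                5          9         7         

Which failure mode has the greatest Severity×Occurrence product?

Fastener deformation

Criticality = Severity × Occurrence:
  Bracket intermittent contact: 1 × 7 = 7
  Fastener deformation: 9 × 8 = 72
  Spring degraded: 4 × 9 = 36
  Preload degraded: 5 × 1 = 5
  Membrane drift: 9 × 7 = 63
Highest criticality is 72 → Fastener deformation.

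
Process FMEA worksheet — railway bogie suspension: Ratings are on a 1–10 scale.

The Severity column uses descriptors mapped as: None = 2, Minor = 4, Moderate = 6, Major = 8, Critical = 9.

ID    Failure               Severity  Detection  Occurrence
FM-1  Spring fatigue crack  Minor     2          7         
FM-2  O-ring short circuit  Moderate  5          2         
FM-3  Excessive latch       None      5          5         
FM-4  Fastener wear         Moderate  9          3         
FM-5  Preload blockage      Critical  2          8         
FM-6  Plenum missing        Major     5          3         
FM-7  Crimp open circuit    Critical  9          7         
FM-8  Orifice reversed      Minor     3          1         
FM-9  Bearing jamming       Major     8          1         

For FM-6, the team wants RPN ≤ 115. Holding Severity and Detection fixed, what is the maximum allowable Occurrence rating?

2

FM-6: S=8, O=3, D=5 → current RPN = 120.
Fixed product = 40. Need 40 × O ≤ 115, so O ≤ 115/40 = 2.88.
Maximum integer Occurrence rating = 2 (gives RPN 80; O=3 would give 120 > 115).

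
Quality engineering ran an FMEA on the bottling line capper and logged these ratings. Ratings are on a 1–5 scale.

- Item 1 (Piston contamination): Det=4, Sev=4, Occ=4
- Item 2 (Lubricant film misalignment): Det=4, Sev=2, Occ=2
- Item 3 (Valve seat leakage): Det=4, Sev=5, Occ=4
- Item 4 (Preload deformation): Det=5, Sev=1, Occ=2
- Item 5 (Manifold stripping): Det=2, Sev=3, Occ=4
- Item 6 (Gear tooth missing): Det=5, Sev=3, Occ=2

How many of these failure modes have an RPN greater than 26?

RPN = Severity × Occurrence × Detection:
  Item 1: 4 × 4 × 4 = 64
  Item 2: 2 × 2 × 4 = 16
  Item 3: 5 × 4 × 4 = 80
  Item 4: 1 × 2 × 5 = 10
  Item 5: 3 × 4 × 2 = 24
  Item 6: 3 × 2 × 5 = 30
Modes with RPN > 26: Item 1 (64), Item 3 (80), Item 6 (30) → 3.

3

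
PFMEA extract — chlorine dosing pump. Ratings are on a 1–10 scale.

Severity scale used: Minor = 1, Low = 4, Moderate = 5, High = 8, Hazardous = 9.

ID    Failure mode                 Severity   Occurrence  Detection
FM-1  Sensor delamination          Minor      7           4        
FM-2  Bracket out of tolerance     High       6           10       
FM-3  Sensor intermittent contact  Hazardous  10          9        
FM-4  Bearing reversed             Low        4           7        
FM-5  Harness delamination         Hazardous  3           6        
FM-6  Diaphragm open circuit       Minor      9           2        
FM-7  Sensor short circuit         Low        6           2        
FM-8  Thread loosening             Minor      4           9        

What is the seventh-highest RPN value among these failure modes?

28

RPN = Severity × Occurrence × Detection:
  FM-1: 1 × 7 × 4 = 28
  FM-2: 8 × 6 × 10 = 480
  FM-3: 9 × 10 × 9 = 810
  FM-4: 4 × 4 × 7 = 112
  FM-5: 9 × 3 × 6 = 162
  FM-6: 1 × 9 × 2 = 18
  FM-7: 4 × 6 × 2 = 48
  FM-8: 1 × 4 × 9 = 36
Sorted descending: 810, 480, 162, 112, 48, 36, 28, 18.
The seventh-highest RPN is 28 (FM-1).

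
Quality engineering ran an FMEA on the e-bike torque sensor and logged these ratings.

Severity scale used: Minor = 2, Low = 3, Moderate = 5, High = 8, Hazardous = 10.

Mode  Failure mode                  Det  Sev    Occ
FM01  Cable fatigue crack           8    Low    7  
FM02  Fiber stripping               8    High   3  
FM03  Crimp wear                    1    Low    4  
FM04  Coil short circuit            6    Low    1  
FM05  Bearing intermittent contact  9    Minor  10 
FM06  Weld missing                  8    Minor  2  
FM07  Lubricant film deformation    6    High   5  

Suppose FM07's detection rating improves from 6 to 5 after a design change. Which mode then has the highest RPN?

RPN = Severity × Occurrence × Detection:
  FM01: 3 × 7 × 8 = 168
  FM02: 8 × 3 × 8 = 192
  FM03: 3 × 4 × 1 = 12
  FM04: 3 × 1 × 6 = 18
  FM05: 2 × 10 × 9 = 180
  FM06: 2 × 2 × 8 = 32
  FM07: 8 × 5 × 6 = 240
After action: FM07 → 8 × 5 × 5 = 200.
Revised RPNs: FM07=200, FM02=192, FM05=180, FM01=168, FM06=32, FM04=18, FM03=12.
Highest is now FM07 (200).

FM07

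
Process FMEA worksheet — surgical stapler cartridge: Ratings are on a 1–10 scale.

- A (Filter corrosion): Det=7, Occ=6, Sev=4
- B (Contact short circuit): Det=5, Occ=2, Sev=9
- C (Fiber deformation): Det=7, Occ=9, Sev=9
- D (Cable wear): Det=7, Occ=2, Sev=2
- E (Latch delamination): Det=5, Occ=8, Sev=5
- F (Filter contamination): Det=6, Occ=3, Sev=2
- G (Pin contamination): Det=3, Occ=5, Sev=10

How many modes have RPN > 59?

RPN = Severity × Occurrence × Detection:
  A: 4 × 6 × 7 = 168
  B: 9 × 2 × 5 = 90
  C: 9 × 9 × 7 = 567
  D: 2 × 2 × 7 = 28
  E: 5 × 8 × 5 = 200
  F: 2 × 3 × 6 = 36
  G: 10 × 5 × 3 = 150
Modes with RPN > 59: A (168), B (90), C (567), E (200), G (150) → 5.

5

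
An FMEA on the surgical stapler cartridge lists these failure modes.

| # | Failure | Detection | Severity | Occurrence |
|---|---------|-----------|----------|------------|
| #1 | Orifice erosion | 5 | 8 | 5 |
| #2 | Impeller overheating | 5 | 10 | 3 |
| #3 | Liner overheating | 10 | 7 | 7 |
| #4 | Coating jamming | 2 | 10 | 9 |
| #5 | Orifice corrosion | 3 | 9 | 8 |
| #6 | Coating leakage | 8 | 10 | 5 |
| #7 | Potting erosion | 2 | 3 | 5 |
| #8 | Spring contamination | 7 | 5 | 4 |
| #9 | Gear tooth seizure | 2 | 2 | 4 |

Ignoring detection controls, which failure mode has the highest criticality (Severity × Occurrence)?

#4

Criticality = Severity × Occurrence:
  #1: 8 × 5 = 40
  #2: 10 × 3 = 30
  #3: 7 × 7 = 49
  #4: 10 × 9 = 90
  #5: 9 × 8 = 72
  #6: 10 × 5 = 50
  #7: 3 × 5 = 15
  #8: 5 × 4 = 20
  #9: 2 × 4 = 8
Highest criticality is 90 → #4.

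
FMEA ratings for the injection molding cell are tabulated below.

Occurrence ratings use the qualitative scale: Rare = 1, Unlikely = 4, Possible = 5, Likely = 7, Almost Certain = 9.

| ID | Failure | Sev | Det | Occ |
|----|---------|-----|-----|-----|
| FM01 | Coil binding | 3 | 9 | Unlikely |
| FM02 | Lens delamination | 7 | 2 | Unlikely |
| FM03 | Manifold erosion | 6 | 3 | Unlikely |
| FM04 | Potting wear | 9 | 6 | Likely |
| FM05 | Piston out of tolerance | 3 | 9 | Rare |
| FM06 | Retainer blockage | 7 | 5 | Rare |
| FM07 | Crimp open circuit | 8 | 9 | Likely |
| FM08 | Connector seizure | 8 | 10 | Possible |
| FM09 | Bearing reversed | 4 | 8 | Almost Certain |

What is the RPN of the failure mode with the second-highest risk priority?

400

RPN = Severity × Occurrence × Detection:
  FM01: 3 × 4 × 9 = 108
  FM02: 7 × 4 × 2 = 56
  FM03: 6 × 4 × 3 = 72
  FM04: 9 × 7 × 6 = 378
  FM05: 3 × 1 × 9 = 27
  FM06: 7 × 1 × 5 = 35
  FM07: 8 × 7 × 9 = 504
  FM08: 8 × 5 × 10 = 400
  FM09: 4 × 9 × 8 = 288
Sorted descending: 504, 400, 378, 288, 108, 72, 56, 35, 27.
The second-highest RPN is 400 (FM08).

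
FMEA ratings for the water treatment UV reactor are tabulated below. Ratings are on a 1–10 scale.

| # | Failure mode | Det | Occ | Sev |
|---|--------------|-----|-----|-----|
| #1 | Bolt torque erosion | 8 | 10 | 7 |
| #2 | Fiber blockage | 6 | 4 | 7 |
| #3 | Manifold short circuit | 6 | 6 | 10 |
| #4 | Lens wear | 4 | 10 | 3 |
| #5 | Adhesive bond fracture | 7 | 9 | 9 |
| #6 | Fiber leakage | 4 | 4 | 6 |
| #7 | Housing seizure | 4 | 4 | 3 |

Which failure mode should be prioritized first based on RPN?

RPN = Severity × Occurrence × Detection:
  #1: 7 × 10 × 8 = 560
  #2: 7 × 4 × 6 = 168
  #3: 10 × 6 × 6 = 360
  #4: 3 × 10 × 4 = 120
  #5: 9 × 9 × 7 = 567
  #6: 6 × 4 × 4 = 96
  #7: 3 × 4 × 4 = 48
Highest RPN is 567 → #5.

#5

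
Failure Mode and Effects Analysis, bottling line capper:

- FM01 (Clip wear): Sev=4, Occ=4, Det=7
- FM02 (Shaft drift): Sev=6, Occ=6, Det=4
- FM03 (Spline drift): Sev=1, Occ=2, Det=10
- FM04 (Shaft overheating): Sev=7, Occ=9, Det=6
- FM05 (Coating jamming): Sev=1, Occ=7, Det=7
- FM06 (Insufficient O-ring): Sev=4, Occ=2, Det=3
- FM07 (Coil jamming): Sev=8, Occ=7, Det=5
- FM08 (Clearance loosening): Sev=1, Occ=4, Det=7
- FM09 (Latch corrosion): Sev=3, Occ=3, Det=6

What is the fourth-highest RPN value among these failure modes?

112

RPN = Severity × Occurrence × Detection:
  FM01: 4 × 4 × 7 = 112
  FM02: 6 × 6 × 4 = 144
  FM03: 1 × 2 × 10 = 20
  FM04: 7 × 9 × 6 = 378
  FM05: 1 × 7 × 7 = 49
  FM06: 4 × 2 × 3 = 24
  FM07: 8 × 7 × 5 = 280
  FM08: 1 × 4 × 7 = 28
  FM09: 3 × 3 × 6 = 54
Sorted descending: 378, 280, 144, 112, 54, 49, 28, 24, 20.
The fourth-highest RPN is 112 (FM01).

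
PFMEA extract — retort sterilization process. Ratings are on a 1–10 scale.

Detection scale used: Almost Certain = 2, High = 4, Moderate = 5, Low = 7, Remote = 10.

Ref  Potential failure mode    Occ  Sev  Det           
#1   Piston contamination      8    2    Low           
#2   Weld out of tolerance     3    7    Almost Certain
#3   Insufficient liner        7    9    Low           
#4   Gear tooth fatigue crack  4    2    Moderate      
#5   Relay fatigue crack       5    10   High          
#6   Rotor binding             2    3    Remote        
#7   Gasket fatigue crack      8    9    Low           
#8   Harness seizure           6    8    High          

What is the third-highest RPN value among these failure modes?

200

RPN = Severity × Occurrence × Detection:
  #1: 2 × 8 × 7 = 112
  #2: 7 × 3 × 2 = 42
  #3: 9 × 7 × 7 = 441
  #4: 2 × 4 × 5 = 40
  #5: 10 × 5 × 4 = 200
  #6: 3 × 2 × 10 = 60
  #7: 9 × 8 × 7 = 504
  #8: 8 × 6 × 4 = 192
Sorted descending: 504, 441, 200, 192, 112, 60, 42, 40.
The third-highest RPN is 200 (#5).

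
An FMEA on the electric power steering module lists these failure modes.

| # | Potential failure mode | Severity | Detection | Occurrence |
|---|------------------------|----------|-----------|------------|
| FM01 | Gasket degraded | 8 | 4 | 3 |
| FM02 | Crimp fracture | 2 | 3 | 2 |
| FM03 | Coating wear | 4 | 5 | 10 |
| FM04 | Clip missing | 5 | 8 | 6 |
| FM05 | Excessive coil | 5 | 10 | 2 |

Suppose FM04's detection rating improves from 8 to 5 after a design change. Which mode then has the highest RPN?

FM03

RPN = Severity × Occurrence × Detection:
  FM01: 8 × 3 × 4 = 96
  FM02: 2 × 2 × 3 = 12
  FM03: 4 × 10 × 5 = 200
  FM04: 5 × 6 × 8 = 240
  FM05: 5 × 2 × 10 = 100
After action: FM04 → 5 × 6 × 5 = 150.
Revised RPNs: FM03=200, FM04=150, FM05=100, FM01=96, FM02=12.
Highest is now FM03 (200).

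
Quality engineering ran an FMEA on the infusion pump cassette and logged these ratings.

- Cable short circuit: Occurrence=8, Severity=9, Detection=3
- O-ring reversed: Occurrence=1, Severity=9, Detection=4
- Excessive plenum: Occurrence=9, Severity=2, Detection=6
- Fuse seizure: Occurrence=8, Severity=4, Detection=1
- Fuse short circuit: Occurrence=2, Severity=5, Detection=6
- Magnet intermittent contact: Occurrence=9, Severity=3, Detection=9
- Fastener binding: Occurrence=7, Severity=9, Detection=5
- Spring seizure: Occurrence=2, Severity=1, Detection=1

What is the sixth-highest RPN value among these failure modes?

RPN = Severity × Occurrence × Detection:
  Cable short circuit: 9 × 8 × 3 = 216
  O-ring reversed: 9 × 1 × 4 = 36
  Excessive plenum: 2 × 9 × 6 = 108
  Fuse seizure: 4 × 8 × 1 = 32
  Fuse short circuit: 5 × 2 × 6 = 60
  Magnet intermittent contact: 3 × 9 × 9 = 243
  Fastener binding: 9 × 7 × 5 = 315
  Spring seizure: 1 × 2 × 1 = 2
Sorted descending: 315, 243, 216, 108, 60, 36, 32, 2.
The sixth-highest RPN is 36 (O-ring reversed).

36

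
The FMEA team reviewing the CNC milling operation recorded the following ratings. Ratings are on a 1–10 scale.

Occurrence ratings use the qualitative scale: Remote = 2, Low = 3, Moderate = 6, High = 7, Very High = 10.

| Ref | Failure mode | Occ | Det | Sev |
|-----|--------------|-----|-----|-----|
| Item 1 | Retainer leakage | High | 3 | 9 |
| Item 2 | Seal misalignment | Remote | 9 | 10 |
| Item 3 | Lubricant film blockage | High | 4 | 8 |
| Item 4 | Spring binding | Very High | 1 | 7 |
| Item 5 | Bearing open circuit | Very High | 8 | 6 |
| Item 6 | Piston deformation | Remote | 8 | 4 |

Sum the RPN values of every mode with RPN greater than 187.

893

RPN = Severity × Occurrence × Detection:
  Item 1: 9 × 7 × 3 = 189
  Item 2: 10 × 2 × 9 = 180
  Item 3: 8 × 7 × 4 = 224
  Item 4: 7 × 10 × 1 = 70
  Item 5: 6 × 10 × 8 = 480
  Item 6: 4 × 2 × 8 = 64
RPN > 187: Item 1 (189), Item 3 (224), Item 5 (480).
Sum: 189 + 224 + 480 = 893.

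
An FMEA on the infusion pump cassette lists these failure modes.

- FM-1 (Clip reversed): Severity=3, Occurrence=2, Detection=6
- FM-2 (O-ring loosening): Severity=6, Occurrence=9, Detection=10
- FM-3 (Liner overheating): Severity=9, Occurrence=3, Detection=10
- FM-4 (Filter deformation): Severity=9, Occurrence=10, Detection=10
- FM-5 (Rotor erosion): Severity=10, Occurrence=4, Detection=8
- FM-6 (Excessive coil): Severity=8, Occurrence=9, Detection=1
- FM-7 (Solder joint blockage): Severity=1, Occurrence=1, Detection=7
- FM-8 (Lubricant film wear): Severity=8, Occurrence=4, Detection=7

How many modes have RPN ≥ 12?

RPN = Severity × Occurrence × Detection:
  FM-1: 3 × 2 × 6 = 36
  FM-2: 6 × 9 × 10 = 540
  FM-3: 9 × 3 × 10 = 270
  FM-4: 9 × 10 × 10 = 900
  FM-5: 10 × 4 × 8 = 320
  FM-6: 8 × 9 × 1 = 72
  FM-7: 1 × 1 × 7 = 7
  FM-8: 8 × 4 × 7 = 224
Modes with RPN ≥ 12: FM-1 (36), FM-2 (540), FM-3 (270), FM-4 (900), FM-5 (320), FM-6 (72), FM-8 (224) → 7.

7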